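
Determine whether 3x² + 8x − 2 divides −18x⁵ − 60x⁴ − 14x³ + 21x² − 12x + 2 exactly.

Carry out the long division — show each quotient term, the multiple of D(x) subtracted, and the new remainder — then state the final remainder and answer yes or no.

R(x) = 0, so D(x) is a factor of P(x). yes

Step 1: lead(−18x⁵ − 60x⁴ − 14x³ + 21x² − 12x + 2) ÷ lead(D) = −18x⁵ ÷ 3x² = −6x³. Subtract (−6x³)·D = −18x⁵ − 48x⁴ + 12x³. Remainder: −12x⁴ − 26x³ + 21x² − 12x + 2.
Step 2: lead(−12x⁴ − 26x³ + 21x² − 12x + 2) ÷ lead(D) = −12x⁴ ÷ 3x² = −4x². Subtract (−4x²)·D = −12x⁴ − 32x³ + 8x². Remainder: 6x³ + 13x² − 12x + 2.
Step 3: lead(6x³ + 13x² − 12x + 2) ÷ lead(D) = 6x³ ÷ 3x² = 2x. Subtract (2x)·D = 6x³ + 16x² − 4x. Remainder: −3x² − 8x + 2.
Step 4: lead(−3x² − 8x + 2) ÷ lead(D) = −3x² ÷ 3x² = −1. Subtract (−1)·D = −3x² − 8x + 2. Remainder: 0.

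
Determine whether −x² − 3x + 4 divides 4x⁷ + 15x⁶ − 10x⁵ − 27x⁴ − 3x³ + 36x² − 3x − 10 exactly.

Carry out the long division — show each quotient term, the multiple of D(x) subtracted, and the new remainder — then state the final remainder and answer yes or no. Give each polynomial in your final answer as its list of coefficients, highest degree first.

R = [2], so D(x) is not a factor of P(x). no

Step 1: lead(4x⁷ + 15x⁶ − 10x⁵ − 27x⁴ − 3x³ + 36x² − 3x − 10) ÷ lead(D) = 4x⁷ ÷ −x² = −4x⁵. Subtract (−4x⁵)·D = 4x⁷ + 12x⁶ − 16x⁵. Remainder: 3x⁶ + 6x⁵ − 27x⁴ − 3x³ + 36x² − 3x − 10.
Step 2: lead(3x⁶ + 6x⁵ − 27x⁴ − 3x³ + 36x² − 3x − 10) ÷ lead(D) = 3x⁶ ÷ −x² = −3x⁴. Subtract (−3x⁴)·D = 3x⁶ + 9x⁵ − 12x⁴. Remainder: −3x⁵ − 15x⁴ − 3x³ + 36x² − 3x − 10.
Step 3: lead(−3x⁵ − 15x⁴ − 3x³ + 36x² − 3x − 10) ÷ lead(D) = −3x⁵ ÷ −x² = 3x³. Subtract (3x³)·D = −3x⁵ − 9x⁴ + 12x³. Remainder: −6x⁴ − 15x³ + 36x² − 3x − 10.
Step 4: lead(−6x⁴ − 15x³ + 36x² − 3x − 10) ÷ lead(D) = −6x⁴ ÷ −x² = 6x². Subtract (6x²)·D = −6x⁴ − 18x³ + 24x². Remainder: 3x³ + 12x² − 3x − 10.
Step 5: lead(3x³ + 12x² − 3x − 10) ÷ lead(D) = 3x³ ÷ −x² = −3x. Subtract (−3x)·D = 3x³ + 9x² − 12x. Remainder: 3x² + 9x − 10.
Step 6: lead(3x² + 9x − 10) ÷ lead(D) = 3x² ÷ −x² = −3. Subtract (−3)·D = 3x² + 9x − 12. Remainder: 2.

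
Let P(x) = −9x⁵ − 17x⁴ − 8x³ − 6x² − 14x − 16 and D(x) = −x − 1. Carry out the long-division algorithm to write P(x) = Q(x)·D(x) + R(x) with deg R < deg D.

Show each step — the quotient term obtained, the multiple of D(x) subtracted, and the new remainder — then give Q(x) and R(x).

Step 1: lead(−9x⁵ − 17x⁴ − 8x³ − 6x² − 14x − 16) ÷ lead(D) = −9x⁵ ÷ −x = 9x⁴. Subtract (9x⁴)·D = −9x⁵ − 9x⁴. Remainder: −8x⁴ − 8x³ − 6x² − 14x − 16.
Step 2: lead(−8x⁴ − 8x³ − 6x² − 14x − 16) ÷ lead(D) = −8x⁴ ÷ −x = 8x³. Subtract (8x³)·D = −8x⁴ − 8x³. Remainder: −6x² − 14x − 16.
Step 3: lead(−6x² − 14x − 16) ÷ lead(D) = −6x² ÷ −x = 6x. Subtract (6x)·D = −6x² − 6x. Remainder: −8x − 16.
Step 4: lead(−8x − 16) ÷ lead(D) = −8x ÷ −x = 8. Subtract (8)·D = −8x − 8. Remainder: −8.

Q(x) = 9x⁴ + 8x³ + 6x + 8; R(x) = −8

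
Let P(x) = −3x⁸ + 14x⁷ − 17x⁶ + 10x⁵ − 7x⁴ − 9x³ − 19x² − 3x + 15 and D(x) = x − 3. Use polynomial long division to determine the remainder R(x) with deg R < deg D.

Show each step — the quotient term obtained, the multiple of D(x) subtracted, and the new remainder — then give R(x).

Step 1: lead(−3x⁸ + 14x⁷ − 17x⁶ + 10x⁵ − 7x⁴ − 9x³ − 19x² − 3x + 15) ÷ lead(D) = −3x⁸ ÷ x = −3x⁷. Subtract (−3x⁷)·D = −3x⁸ + 9x⁷. Remainder: 5x⁷ − 17x⁶ + 10x⁵ − 7x⁴ − 9x³ − 19x² − 3x + 15.
Step 2: lead(5x⁷ − 17x⁶ + 10x⁵ − 7x⁴ − 9x³ − 19x² − 3x + 15) ÷ lead(D) = 5x⁷ ÷ x = 5x⁶. Subtract (5x⁶)·D = 5x⁷ − 15x⁶. Remainder: −2x⁶ + 10x⁵ − 7x⁴ − 9x³ − 19x² − 3x + 15.
Step 3: lead(−2x⁶ + 10x⁵ − 7x⁴ − 9x³ − 19x² − 3x + 15) ÷ lead(D) = −2x⁶ ÷ x = −2x⁵. Subtract (−2x⁵)·D = −2x⁶ + 6x⁵. Remainder: 4x⁵ − 7x⁴ − 9x³ − 19x² − 3x + 15.
Step 4: lead(4x⁵ − 7x⁴ − 9x³ − 19x² − 3x + 15) ÷ lead(D) = 4x⁵ ÷ x = 4x⁴. Subtract (4x⁴)·D = 4x⁵ − 12x⁴. Remainder: 5x⁴ − 9x³ − 19x² − 3x + 15.
Step 5: lead(5x⁴ − 9x³ − 19x² − 3x + 15) ÷ lead(D) = 5x⁴ ÷ x = 5x³. Subtract (5x³)·D = 5x⁴ − 15x³. Remainder: 6x³ − 19x² − 3x + 15.
Step 6: lead(6x³ − 19x² − 3x + 15) ÷ lead(D) = 6x³ ÷ x = 6x². Subtract (6x²)·D = 6x³ − 18x². Remainder: −x² − 3x + 15.
Step 7: lead(−x² − 3x + 15) ÷ lead(D) = −x² ÷ x = −x. Subtract (−x)·D = −x² + 3x. Remainder: −6x + 15.
Step 8: lead(−6x + 15) ÷ lead(D) = −6x ÷ x = −6. Subtract (−6)·D = −6x + 18. Remainder: −3.

R(x) = −3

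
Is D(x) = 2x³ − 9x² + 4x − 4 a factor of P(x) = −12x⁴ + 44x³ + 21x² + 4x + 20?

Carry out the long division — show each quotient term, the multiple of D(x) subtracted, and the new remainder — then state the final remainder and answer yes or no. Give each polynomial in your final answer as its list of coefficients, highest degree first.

Step 1: lead(−12x⁴ + 44x³ + 21x² + 4x + 20) ÷ lead(D) = −12x⁴ ÷ 2x³ = −6x. Subtract (−6x)·D = −12x⁴ + 54x³ − 24x² + 24x. Remainder: −10x³ + 45x² − 20x + 20.
Step 2: lead(−10x³ + 45x² − 20x + 20) ÷ lead(D) = −10x³ ÷ 2x³ = −5. Subtract (−5)·D = −10x³ + 45x² − 20x + 20. Remainder: 0.

R = [0], so D(x) is a factor of P(x). yes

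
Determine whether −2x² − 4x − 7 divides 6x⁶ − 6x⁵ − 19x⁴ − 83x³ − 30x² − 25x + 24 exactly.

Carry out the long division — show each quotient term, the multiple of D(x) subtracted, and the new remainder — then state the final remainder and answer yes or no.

Step 1: lead(6x⁶ − 6x⁵ − 19x⁴ − 83x³ − 30x² − 25x + 24) ÷ lead(D) = 6x⁶ ÷ −2x² = −3x⁴. Subtract (−3x⁴)·D = 6x⁶ + 12x⁵ + 21x⁴. Remainder: −18x⁵ − 40x⁴ − 83x³ − 30x² − 25x + 24.
Step 2: lead(−18x⁵ − 40x⁴ − 83x³ − 30x² − 25x + 24) ÷ lead(D) = −18x⁵ ÷ −2x² = 9x³. Subtract (9x³)·D = −18x⁵ − 36x⁴ − 63x³. Remainder: −4x⁴ − 20x³ − 30x² − 25x + 24.
Step 3: lead(−4x⁴ − 20x³ − 30x² − 25x + 24) ÷ lead(D) = −4x⁴ ÷ −2x² = 2x². Subtract (2x²)·D = −4x⁴ − 8x³ − 14x². Remainder: −12x³ − 16x² − 25x + 24.
Step 4: lead(−12x³ − 16x² − 25x + 24) ÷ lead(D) = −12x³ ÷ −2x² = 6x. Subtract (6x)·D = −12x³ − 24x² − 42x. Remainder: 8x² + 17x + 24.
Step 5: lead(8x² + 17x + 24) ÷ lead(D) = 8x² ÷ −2x² = −4. Subtract (−4)·D = 8x² + 16x + 28. Remainder: x − 4.

R(x) = x − 4, so D(x) is not a factor of P(x). no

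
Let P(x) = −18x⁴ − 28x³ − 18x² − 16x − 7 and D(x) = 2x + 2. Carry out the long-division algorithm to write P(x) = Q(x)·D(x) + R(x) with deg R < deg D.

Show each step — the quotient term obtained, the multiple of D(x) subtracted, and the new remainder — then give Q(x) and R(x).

Step 1: lead(−18x⁴ − 28x³ − 18x² − 16x − 7) ÷ lead(D) = −18x⁴ ÷ 2x = −9x³. Subtract (−9x³)·D = −18x⁴ − 18x³. Remainder: −10x³ − 18x² − 16x − 7.
Step 2: lead(−10x³ − 18x² − 16x − 7) ÷ lead(D) = −10x³ ÷ 2x = −5x². Subtract (−5x²)·D = −10x³ − 10x². Remainder: −8x² − 16x − 7.
Step 3: lead(−8x² − 16x − 7) ÷ lead(D) = −8x² ÷ 2x = −4x. Subtract (−4x)·D = −8x² − 8x. Remainder: −8x − 7.
Step 4: lead(−8x − 7) ÷ lead(D) = −8x ÷ 2x = −4. Subtract (−4)·D = −8x − 8. Remainder: 1.

Q(x) = −9x³ − 5x² − 4x − 4; R(x) = 1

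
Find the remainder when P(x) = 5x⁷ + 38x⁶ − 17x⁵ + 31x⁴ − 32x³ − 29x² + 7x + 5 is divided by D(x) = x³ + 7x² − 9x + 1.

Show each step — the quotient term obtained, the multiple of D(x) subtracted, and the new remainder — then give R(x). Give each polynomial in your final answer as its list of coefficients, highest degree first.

Step 1: lead(5x⁷ + 38x⁶ − 17x⁵ + 31x⁴ − 32x³ − 29x² + 7x + 5) ÷ lead(D) = 5x⁷ ÷ x³ = 5x⁴. Subtract (5x⁴)·D = 5x⁷ + 35x⁶ − 45x⁵ + 5x⁴. Remainder: 3x⁶ + 28x⁵ + 26x⁴ − 32x³ − 29x² + 7x + 5.
Step 2: lead(3x⁶ + 28x⁵ + 26x⁴ − 32x³ − 29x² + 7x + 5) ÷ lead(D) = 3x⁶ ÷ x³ = 3x³. Subtract (3x³)·D = 3x⁶ + 21x⁵ − 27x⁴ + 3x³. Remainder: 7x⁵ + 53x⁴ − 35x³ − 29x² + 7x + 5.
Step 3: lead(7x⁵ + 53x⁴ − 35x³ − 29x² + 7x + 5) ÷ lead(D) = 7x⁵ ÷ x³ = 7x². Subtract (7x²)·D = 7x⁵ + 49x⁴ − 63x³ + 7x². Remainder: 4x⁴ + 28x³ − 36x² + 7x + 5.
Step 4: lead(4x⁴ + 28x³ − 36x² + 7x + 5) ÷ lead(D) = 4x⁴ ÷ x³ = 4x. Subtract (4x)·D = 4x⁴ + 28x³ − 36x² + 4x. Remainder: 3x + 5.

R = [3, 5]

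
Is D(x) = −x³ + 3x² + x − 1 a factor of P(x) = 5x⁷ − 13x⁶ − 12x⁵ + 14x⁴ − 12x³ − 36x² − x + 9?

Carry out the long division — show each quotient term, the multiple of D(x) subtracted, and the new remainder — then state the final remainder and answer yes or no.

R(x) = 0, so D(x) is a factor of P(x). yes

Step 1: lead(5x⁷ − 13x⁶ − 12x⁵ + 14x⁴ − 12x³ − 36x² − x + 9) ÷ lead(D) = 5x⁷ ÷ −x³ = −5x⁴. Subtract (−5x⁴)·D = 5x⁷ − 15x⁶ − 5x⁵ + 5x⁴. Remainder: 2x⁶ − 7x⁵ + 9x⁴ − 12x³ − 36x² − x + 9.
Step 2: lead(2x⁶ − 7x⁵ + 9x⁴ − 12x³ − 36x² − x + 9) ÷ lead(D) = 2x⁶ ÷ −x³ = −2x³. Subtract (−2x³)·D = 2x⁶ − 6x⁵ − 2x⁴ + 2x³. Remainder: −x⁵ + 11x⁴ − 14x³ − 36x² − x + 9.
Step 3: lead(−x⁵ + 11x⁴ − 14x³ − 36x² − x + 9) ÷ lead(D) = −x⁵ ÷ −x³ = x². Subtract (x²)·D = −x⁵ + 3x⁴ + x³ − x². Remainder: 8x⁴ − 15x³ − 35x² − x + 9.
Step 4: lead(8x⁴ − 15x³ − 35x² − x + 9) ÷ lead(D) = 8x⁴ ÷ −x³ = −8x. Subtract (−8x)·D = 8x⁴ − 24x³ − 8x² + 8x. Remainder: 9x³ − 27x² − 9x + 9.
Step 5: lead(9x³ − 27x² − 9x + 9) ÷ lead(D) = 9x³ ÷ −x³ = −9. Subtract (−9)·D = 9x³ − 27x² − 9x + 9. Remainder: 0.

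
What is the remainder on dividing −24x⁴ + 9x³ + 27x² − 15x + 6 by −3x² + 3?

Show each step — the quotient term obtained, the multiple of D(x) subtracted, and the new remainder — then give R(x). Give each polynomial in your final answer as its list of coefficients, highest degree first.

Step 1: lead(−24x⁴ + 9x³ + 27x² − 15x + 6) ÷ lead(D) = −24x⁴ ÷ −3x² = 8x². Subtract (8x²)·D = −24x⁴ + 24x². Remainder: 9x³ + 3x² − 15x + 6.
Step 2: lead(9x³ + 3x² − 15x + 6) ÷ lead(D) = 9x³ ÷ −3x² = −3x. Subtract (−3x)·D = 9x³ − 9x. Remainder: 3x² − 6x + 6.
Step 3: lead(3x² − 6x + 6) ÷ lead(D) = 3x² ÷ −3x² = −1. Subtract (−1)·D = 3x² − 3. Remainder: −6x + 9.

R = [-6, 9]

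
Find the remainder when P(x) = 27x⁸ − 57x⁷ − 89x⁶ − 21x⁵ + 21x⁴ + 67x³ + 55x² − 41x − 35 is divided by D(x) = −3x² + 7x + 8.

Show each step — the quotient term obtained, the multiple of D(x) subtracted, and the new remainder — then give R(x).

Step 1: lead(27x⁸ − 57x⁷ − 89x⁶ − 21x⁵ + 21x⁴ + 67x³ + 55x² − 41x − 35) ÷ lead(D) = 27x⁸ ÷ −3x² = −9x⁶. Subtract (−9x⁶)·D = 27x⁸ − 63x⁷ − 72x⁶. Remainder: 6x⁷ − 17x⁶ − 21x⁵ + 21x⁴ + 67x³ + 55x² − 41x − 35.
Step 2: lead(6x⁷ − 17x⁶ − 21x⁵ + 21x⁴ + 67x³ + 55x² − 41x − 35) ÷ lead(D) = 6x⁷ ÷ −3x² = −2x⁵. Subtract (−2x⁵)·D = 6x⁷ − 14x⁶ − 16x⁵. Remainder: −3x⁶ − 5x⁵ + 21x⁴ + 67x³ + 55x² − 41x − 35.
Step 3: lead(−3x⁶ − 5x⁵ + 21x⁴ + 67x³ + 55x² − 41x − 35) ÷ lead(D) = −3x⁶ ÷ −3x² = x⁴. Subtract (x⁴)·D = −3x⁶ + 7x⁵ + 8x⁴. Remainder: −12x⁵ + 13x⁴ + 67x³ + 55x² − 41x − 35.
Step 4: lead(−12x⁵ + 13x⁴ + 67x³ + 55x² − 41x − 35) ÷ lead(D) = −12x⁵ ÷ −3x² = 4x³. Subtract (4x³)·D = −12x⁵ + 28x⁴ + 32x³. Remainder: −15x⁴ + 35x³ + 55x² − 41x − 35.
Step 5: lead(−15x⁴ + 35x³ + 55x² − 41x − 35) ÷ lead(D) = −15x⁴ ÷ −3x² = 5x². Subtract (5x²)·D = −15x⁴ + 35x³ + 40x². Remainder: 15x² − 41x − 35.
Step 6: lead(15x² − 41x − 35) ÷ lead(D) = 15x² ÷ −3x² = −5. Subtract (−5)·D = 15x² − 35x − 40. Remainder: −6x + 5.

R(x) = −6x + 5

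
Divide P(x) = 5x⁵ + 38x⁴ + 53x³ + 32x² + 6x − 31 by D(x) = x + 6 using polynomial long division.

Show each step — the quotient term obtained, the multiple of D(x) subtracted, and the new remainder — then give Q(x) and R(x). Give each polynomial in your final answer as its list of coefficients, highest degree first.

Step 1: lead(5x⁵ + 38x⁴ + 53x³ + 32x² + 6x − 31) ÷ lead(D) = 5x⁵ ÷ x = 5x⁴. Subtract (5x⁴)·D = 5x⁵ + 30x⁴. Remainder: 8x⁴ + 53x³ + 32x² + 6x − 31.
Step 2: lead(8x⁴ + 53x³ + 32x² + 6x − 31) ÷ lead(D) = 8x⁴ ÷ x = 8x³. Subtract (8x³)·D = 8x⁴ + 48x³. Remainder: 5x³ + 32x² + 6x − 31.
Step 3: lead(5x³ + 32x² + 6x − 31) ÷ lead(D) = 5x³ ÷ x = 5x². Subtract (5x²)·D = 5x³ + 30x². Remainder: 2x² + 6x − 31.
Step 4: lead(2x² + 6x − 31) ÷ lead(D) = 2x² ÷ x = 2x. Subtract (2x)·D = 2x² + 12x. Remainder: −6x − 31.
Step 5: lead(−6x − 31) ÷ lead(D) = −6x ÷ x = −6. Subtract (−6)·D = −6x − 36. Remainder: 5.

Q = [5, 8, 5, 2, -6]; R = [5]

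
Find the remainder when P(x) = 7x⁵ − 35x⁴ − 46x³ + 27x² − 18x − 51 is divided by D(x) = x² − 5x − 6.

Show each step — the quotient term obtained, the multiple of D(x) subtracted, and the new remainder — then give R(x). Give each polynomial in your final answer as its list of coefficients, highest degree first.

Step 1: lead(7x⁵ − 35x⁴ − 46x³ + 27x² − 18x − 51) ÷ lead(D) = 7x⁵ ÷ x² = 7x³. Subtract (7x³)·D = 7x⁵ − 35x⁴ − 42x³. Remainder: −4x³ + 27x² − 18x − 51.
Step 2: lead(−4x³ + 27x² − 18x − 51) ÷ lead(D) = −4x³ ÷ x² = −4x. Subtract (−4x)·D = −4x³ + 20x² + 24x. Remainder: 7x² − 42x − 51.
Step 3: lead(7x² − 42x − 51) ÷ lead(D) = 7x² ÷ x² = 7. Subtract (7)·D = 7x² − 35x − 42. Remainder: −7x − 9.

R = [-7, -9]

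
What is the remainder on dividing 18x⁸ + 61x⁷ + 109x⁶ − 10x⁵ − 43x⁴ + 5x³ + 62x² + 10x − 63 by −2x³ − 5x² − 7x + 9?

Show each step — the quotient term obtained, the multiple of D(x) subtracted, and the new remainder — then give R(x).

Step 1: lead(18x⁸ + 61x⁷ + 109x⁶ − 10x⁵ − 43x⁴ + 5x³ + 62x² + 10x − 63) ÷ lead(D) = 18x⁸ ÷ −2x³ = −9x⁵. Subtract (−9x⁵)·D = 18x⁸ + 45x⁷ + 63x⁶ − 81x⁵. Remainder: 16x⁷ + 46x⁶ + 71x⁵ − 43x⁴ + 5x³ + 62x² + 10x − 63.
Step 2: lead(16x⁷ + 46x⁶ + 71x⁵ − 43x⁴ + 5x³ + 62x² + 10x − 63) ÷ lead(D) = 16x⁷ ÷ −2x³ = −8x⁴. Subtract (−8x⁴)·D = 16x⁷ + 40x⁶ + 56x⁵ − 72x⁴. Remainder: 6x⁶ + 15x⁵ + 29x⁴ + 5x³ + 62x² + 10x − 63.
Step 3: lead(6x⁶ + 15x⁵ + 29x⁴ + 5x³ + 62x² + 10x − 63) ÷ lead(D) = 6x⁶ ÷ −2x³ = −3x³. Subtract (−3x³)·D = 6x⁶ + 15x⁵ + 21x⁴ − 27x³. Remainder: 8x⁴ + 32x³ + 62x² + 10x − 63.
Step 4: lead(8x⁴ + 32x³ + 62x² + 10x − 63) ÷ lead(D) = 8x⁴ ÷ −2x³ = −4x. Subtract (−4x)·D = 8x⁴ + 20x³ + 28x² − 36x. Remainder: 12x³ + 34x² + 46x − 63.
Step 5: lead(12x³ + 34x² + 46x − 63) ÷ lead(D) = 12x³ ÷ −2x³ = −6. Subtract (−6)·D = 12x³ + 30x² + 42x − 54. Remainder: 4x² + 4x − 9.

R(x) = 4x² + 4x − 9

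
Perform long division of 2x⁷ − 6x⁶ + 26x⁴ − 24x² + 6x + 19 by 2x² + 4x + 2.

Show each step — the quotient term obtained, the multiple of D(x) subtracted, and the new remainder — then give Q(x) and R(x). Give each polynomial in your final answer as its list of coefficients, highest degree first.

Step 1: lead(2x⁷ − 6x⁶ + 26x⁴ − 24x² + 6x + 19) ÷ lead(D) = 2x⁷ ÷ 2x² = x⁵. Subtract (x⁵)·D = 2x⁷ + 4x⁶ + 2x⁵. Remainder: −10x⁶ − 2x⁵ + 26x⁴ − 24x² + 6x + 19.
Step 2: lead(−10x⁶ − 2x⁵ + 26x⁴ − 24x² + 6x + 19) ÷ lead(D) = −10x⁶ ÷ 2x² = −5x⁴. Subtract (−5x⁴)·D = −10x⁶ − 20x⁵ − 10x⁴. Remainder: 18x⁵ + 36x⁴ − 24x² + 6x + 19.
Step 3: lead(18x⁵ + 36x⁴ − 24x² + 6x + 19) ÷ lead(D) = 18x⁵ ÷ 2x² = 9x³. Subtract (9x³)·D = 18x⁵ + 36x⁴ + 18x³. Remainder: −18x³ − 24x² + 6x + 19.
Step 4: lead(−18x³ − 24x² + 6x + 19) ÷ lead(D) = −18x³ ÷ 2x² = −9x. Subtract (−9x)·D = −18x³ − 36x² − 18x. Remainder: 12x² + 24x + 19.
Step 5: lead(12x² + 24x + 19) ÷ lead(D) = 12x² ÷ 2x² = 6. Subtract (6)·D = 12x² + 24x + 12. Remainder: 7.

Q = [1, -5, 9, 0, -9, 6]; R = [7]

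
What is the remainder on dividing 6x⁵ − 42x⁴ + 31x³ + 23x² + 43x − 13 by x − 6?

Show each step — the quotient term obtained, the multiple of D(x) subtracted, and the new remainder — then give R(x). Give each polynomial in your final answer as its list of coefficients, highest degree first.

Step 1: lead(6x⁵ − 42x⁴ + 31x³ + 23x² + 43x − 13) ÷ lead(D) = 6x⁵ ÷ x = 6x⁴. Subtract (6x⁴)·D = 6x⁵ − 36x⁴. Remainder: −6x⁴ + 31x³ + 23x² + 43x − 13.
Step 2: lead(−6x⁴ + 31x³ + 23x² + 43x − 13) ÷ lead(D) = −6x⁴ ÷ x = −6x³. Subtract (−6x³)·D = −6x⁴ + 36x³. Remainder: −5x³ + 23x² + 43x − 13.
Step 3: lead(−5x³ + 23x² + 43x − 13) ÷ lead(D) = −5x³ ÷ x = −5x². Subtract (−5x²)·D = −5x³ + 30x². Remainder: −7x² + 43x − 13.
Step 4: lead(−7x² + 43x − 13) ÷ lead(D) = −7x² ÷ x = −7x. Subtract (−7x)·D = −7x² + 42x. Remainder: x − 13.
Step 5: lead(x − 13) ÷ lead(D) = x ÷ x = 1. Subtract (1)·D = x − 6. Remainder: −7.

R = [-7]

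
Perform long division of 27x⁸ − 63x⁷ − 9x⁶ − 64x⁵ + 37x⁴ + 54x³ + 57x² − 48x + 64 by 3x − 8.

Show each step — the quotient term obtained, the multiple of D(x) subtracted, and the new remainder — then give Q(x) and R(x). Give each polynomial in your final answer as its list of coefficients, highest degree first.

Step 1: lead(27x⁸ − 63x⁷ − 9x⁶ − 64x⁵ + 37x⁴ + 54x³ + 57x² − 48x + 64) ÷ lead(D) = 27x⁸ ÷ 3x = 9x⁷. Subtract (9x⁷)·D = 27x⁸ − 72x⁷. Remainder: 9x⁷ − 9x⁶ − 64x⁵ + 37x⁴ + 54x³ + 57x² − 48x + 64.
Step 2: lead(9x⁷ − 9x⁶ − 64x⁵ + 37x⁴ + 54x³ + 57x² − 48x + 64) ÷ lead(D) = 9x⁷ ÷ 3x = 3x⁶. Subtract (3x⁶)·D = 9x⁷ − 24x⁶. Remainder: 15x⁶ − 64x⁵ + 37x⁴ + 54x³ + 57x² − 48x + 64.
Step 3: lead(15x⁶ − 64x⁵ + 37x⁴ + 54x³ + 57x² − 48x + 64) ÷ lead(D) = 15x⁶ ÷ 3x = 5x⁵. Subtract (5x⁵)·D = 15x⁶ − 40x⁵. Remainder: −24x⁵ + 37x⁴ + 54x³ + 57x² − 48x + 64.
Step 4: lead(−24x⁵ + 37x⁴ + 54x³ + 57x² − 48x + 64) ÷ lead(D) = −24x⁵ ÷ 3x = −8x⁴. Subtract (−8x⁴)·D = −24x⁵ + 64x⁴. Remainder: −27x⁴ + 54x³ + 57x² − 48x + 64.
Step 5: lead(−27x⁴ + 54x³ + 57x² − 48x + 64) ÷ lead(D) = −27x⁴ ÷ 3x = −9x³. Subtract (−9x³)·D = −27x⁴ + 72x³. Remainder: −18x³ + 57x² − 48x + 64.
Step 6: lead(−18x³ + 57x² − 48x + 64) ÷ lead(D) = −18x³ ÷ 3x = −6x². Subtract (−6x²)·D = −18x³ + 48x². Remainder: 9x² − 48x + 64.
Step 7: lead(9x² − 48x + 64) ÷ lead(D) = 9x² ÷ 3x = 3x. Subtract (3x)·D = 9x² − 24x. Remainder: −24x + 64.
Step 8: lead(−24x + 64) ÷ lead(D) = −24x ÷ 3x = −8. Subtract (−8)·D = −24x + 64. Remainder: 0.

Q = [9, 3, 5, -8, -9, -6, 3, -8]; R = [0]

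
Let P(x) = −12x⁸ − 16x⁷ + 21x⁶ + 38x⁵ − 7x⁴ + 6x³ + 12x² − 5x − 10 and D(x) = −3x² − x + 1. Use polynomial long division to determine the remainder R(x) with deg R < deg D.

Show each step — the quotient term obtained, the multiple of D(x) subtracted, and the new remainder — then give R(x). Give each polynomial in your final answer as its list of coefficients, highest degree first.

Step 1: lead(−12x⁸ − 16x⁷ + 21x⁶ + 38x⁵ − 7x⁴ + 6x³ + 12x² − 5x − 10) ÷ lead(D) = −12x⁸ ÷ −3x² = 4x⁶. Subtract (4x⁶)·D = −12x⁸ − 4x⁷ + 4x⁶. Remainder: −12x⁷ + 17x⁶ + 38x⁵ − 7x⁴ + 6x³ + 12x² − 5x − 10.
Step 2: lead(−12x⁷ + 17x⁶ + 38x⁵ − 7x⁴ + 6x³ + 12x² − 5x − 10) ÷ lead(D) = −12x⁷ ÷ −3x² = 4x⁵. Subtract (4x⁵)·D = −12x⁷ − 4x⁶ + 4x⁵. Remainder: 21x⁶ + 34x⁵ − 7x⁴ + 6x³ + 12x² − 5x − 10.
Step 3: lead(21x⁶ + 34x⁵ − 7x⁴ + 6x³ + 12x² − 5x − 10) ÷ lead(D) = 21x⁶ ÷ −3x² = −7x⁴. Subtract (−7x⁴)·D = 21x⁶ + 7x⁵ − 7x⁴. Remainder: 27x⁵ + 6x³ + 12x² − 5x − 10.
Step 4: lead(27x⁵ + 6x³ + 12x² − 5x − 10) ÷ lead(D) = 27x⁵ ÷ −3x² = −9x³. Subtract (−9x³)·D = 27x⁵ + 9x⁴ − 9x³. Remainder: −9x⁴ + 15x³ + 12x² − 5x − 10.
Step 5: lead(−9x⁴ + 15x³ + 12x² − 5x − 10) ÷ lead(D) = −9x⁴ ÷ −3x² = 3x². Subtract (3x²)·D = −9x⁴ − 3x³ + 3x². Remainder: 18x³ + 9x² − 5x − 10.
Step 6: lead(18x³ + 9x² − 5x − 10) ÷ lead(D) = 18x³ ÷ −3x² = −6x. Subtract (−6x)·D = 18x³ + 6x² − 6x. Remainder: 3x² + x − 10.
Step 7: lead(3x² + x − 10) ÷ lead(D) = 3x² ÷ −3x² = −1. Subtract (−1)·D = 3x² + x − 1. Remainder: −9.

R = [-9]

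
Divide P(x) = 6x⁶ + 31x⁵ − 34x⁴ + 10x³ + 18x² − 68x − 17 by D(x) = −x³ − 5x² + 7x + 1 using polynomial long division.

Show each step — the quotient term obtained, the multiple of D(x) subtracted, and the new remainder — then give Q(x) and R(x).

Step 1: lead(6x⁶ + 31x⁵ − 34x⁴ + 10x³ + 18x² − 68x − 17) ÷ lead(D) = 6x⁶ ÷ −x³ = −6x³. Subtract (−6x³)·D = 6x⁶ + 30x⁵ − 42x⁴ − 6x³. Remainder: x⁵ + 8x⁴ + 16x³ + 18x² − 68x − 17.
Step 2: lead(x⁵ + 8x⁴ + 16x³ + 18x² − 68x − 17) ÷ lead(D) = x⁵ ÷ −x³ = −x². Subtract (−x²)·D = x⁵ + 5x⁴ − 7x³ − x². Remainder: 3x⁴ + 23x³ + 19x² − 68x − 17.
Step 3: lead(3x⁴ + 23x³ + 19x² − 68x − 17) ÷ lead(D) = 3x⁴ ÷ −x³ = −3x. Subtract (−3x)·D = 3x⁴ + 15x³ − 21x² − 3x. Remainder: 8x³ + 40x² − 65x − 17.
Step 4: lead(8x³ + 40x² − 65x − 17) ÷ lead(D) = 8x³ ÷ −x³ = −8. Subtract (−8)·D = 8x³ + 40x² − 56x − 8. Remainder: −9x − 9.

Q(x) = −6x³ − x² − 3x − 8; R(x) = −9x − 9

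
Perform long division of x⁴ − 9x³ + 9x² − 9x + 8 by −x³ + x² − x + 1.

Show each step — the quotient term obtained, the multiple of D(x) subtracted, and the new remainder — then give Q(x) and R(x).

Step 1: lead(x⁴ − 9x³ + 9x² − 9x + 8) ÷ lead(D) = x⁴ ÷ −x³ = −x. Subtract (−x)·D = x⁴ − x³ + x² − x. Remainder: −8x³ + 8x² − 8x + 8.
Step 2: lead(−8x³ + 8x² − 8x + 8) ÷ lead(D) = −8x³ ÷ −x³ = 8. Subtract (8)·D = −8x³ + 8x² − 8x + 8. Remainder: 0.

Q(x) = −x + 8; R(x) = 0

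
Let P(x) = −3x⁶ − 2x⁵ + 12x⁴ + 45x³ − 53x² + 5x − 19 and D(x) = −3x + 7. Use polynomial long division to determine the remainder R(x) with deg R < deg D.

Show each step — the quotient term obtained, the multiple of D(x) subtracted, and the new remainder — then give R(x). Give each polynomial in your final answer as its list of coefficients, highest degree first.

R = [9]

Step 1: lead(−3x⁶ − 2x⁵ + 12x⁴ + 45x³ − 53x² + 5x − 19) ÷ lead(D) = −3x⁶ ÷ −3x = x⁵. Subtract (x⁵)·D = −3x⁶ + 7x⁵. Remainder: −9x⁵ + 12x⁴ + 45x³ − 53x² + 5x − 19.
Step 2: lead(−9x⁵ + 12x⁴ + 45x³ − 53x² + 5x − 19) ÷ lead(D) = −9x⁵ ÷ −3x = 3x⁴. Subtract (3x⁴)·D = −9x⁵ + 21x⁴. Remainder: −9x⁴ + 45x³ − 53x² + 5x − 19.
Step 3: lead(−9x⁴ + 45x³ − 53x² + 5x − 19) ÷ lead(D) = −9x⁴ ÷ −3x = 3x³. Subtract (3x³)·D = −9x⁴ + 21x³. Remainder: 24x³ − 53x² + 5x − 19.
Step 4: lead(24x³ − 53x² + 5x − 19) ÷ lead(D) = 24x³ ÷ −3x = −8x². Subtract (−8x²)·D = 24x³ − 56x². Remainder: 3x² + 5x − 19.
Step 5: lead(3x² + 5x − 19) ÷ lead(D) = 3x² ÷ −3x = −x. Subtract (−x)·D = 3x² − 7x. Remainder: 12x − 19.
Step 6: lead(12x − 19) ÷ lead(D) = 12x ÷ −3x = −4. Subtract (−4)·D = 12x − 28. Remainder: 9.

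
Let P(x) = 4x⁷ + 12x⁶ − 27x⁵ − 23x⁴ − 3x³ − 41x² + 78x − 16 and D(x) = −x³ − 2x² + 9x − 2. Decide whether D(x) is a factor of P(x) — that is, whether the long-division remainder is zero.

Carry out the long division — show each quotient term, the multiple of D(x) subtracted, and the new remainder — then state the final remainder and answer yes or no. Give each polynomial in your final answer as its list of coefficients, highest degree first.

Step 1: lead(4x⁷ + 12x⁶ − 27x⁵ − 23x⁴ − 3x³ − 41x² + 78x − 16) ÷ lead(D) = 4x⁷ ÷ −x³ = −4x⁴. Subtract (−4x⁴)·D = 4x⁷ + 8x⁶ − 36x⁵ + 8x⁴. Remainder: 4x⁶ + 9x⁵ − 31x⁴ − 3x³ − 41x² + 78x − 16.
Step 2: lead(4x⁶ + 9x⁵ − 31x⁴ − 3x³ − 41x² + 78x − 16) ÷ lead(D) = 4x⁶ ÷ −x³ = −4x³. Subtract (−4x³)·D = 4x⁶ + 8x⁵ − 36x⁴ + 8x³. Remainder: x⁵ + 5x⁴ − 11x³ − 41x² + 78x − 16.
Step 3: lead(x⁵ + 5x⁴ − 11x³ − 41x² + 78x − 16) ÷ lead(D) = x⁵ ÷ −x³ = −x². Subtract (−x²)·D = x⁵ + 2x⁴ − 9x³ + 2x². Remainder: 3x⁴ − 2x³ − 43x² + 78x − 16.
Step 4: lead(3x⁴ − 2x³ − 43x² + 78x − 16) ÷ lead(D) = 3x⁴ ÷ −x³ = −3x. Subtract (−3x)·D = 3x⁴ + 6x³ − 27x² + 6x. Remainder: −8x³ − 16x² + 72x − 16.
Step 5: lead(−8x³ − 16x² + 72x − 16) ÷ lead(D) = −8x³ ÷ −x³ = 8. Subtract (8)·D = −8x³ − 16x² + 72x − 16. Remainder: 0.

R = [0], so D(x) is a factor of P(x). yes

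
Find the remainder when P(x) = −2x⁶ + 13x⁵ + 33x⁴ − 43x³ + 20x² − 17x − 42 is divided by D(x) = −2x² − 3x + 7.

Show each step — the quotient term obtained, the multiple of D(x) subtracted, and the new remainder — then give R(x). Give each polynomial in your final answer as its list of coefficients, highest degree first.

R = [0]

Step 1: lead(−2x⁶ + 13x⁵ + 33x⁴ − 43x³ + 20x² − 17x − 42) ÷ lead(D) = −2x⁶ ÷ −2x² = x⁴. Subtract (x⁴)·D = −2x⁶ − 3x⁵ + 7x⁴. Remainder: 16x⁵ + 26x⁴ − 43x³ + 20x² − 17x − 42.
Step 2: lead(16x⁵ + 26x⁴ − 43x³ + 20x² − 17x − 42) ÷ lead(D) = 16x⁵ ÷ −2x² = −8x³. Subtract (−8x³)·D = 16x⁵ + 24x⁴ − 56x³. Remainder: 2x⁴ + 13x³ + 20x² − 17x − 42.
Step 3: lead(2x⁴ + 13x³ + 20x² − 17x − 42) ÷ lead(D) = 2x⁴ ÷ −2x² = −x². Subtract (−x²)·D = 2x⁴ + 3x³ − 7x². Remainder: 10x³ + 27x² − 17x − 42.
Step 4: lead(10x³ + 27x² − 17x − 42) ÷ lead(D) = 10x³ ÷ −2x² = −5x. Subtract (−5x)·D = 10x³ + 15x² − 35x. Remainder: 12x² + 18x − 42.
Step 5: lead(12x² + 18x − 42) ÷ lead(D) = 12x² ÷ −2x² = −6. Subtract (−6)·D = 12x² + 18x − 42. Remainder: 0.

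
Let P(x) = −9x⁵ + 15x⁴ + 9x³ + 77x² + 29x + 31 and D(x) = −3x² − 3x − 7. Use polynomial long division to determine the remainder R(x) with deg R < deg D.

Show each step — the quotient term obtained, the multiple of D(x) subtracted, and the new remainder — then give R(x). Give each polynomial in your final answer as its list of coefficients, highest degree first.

Step 1: lead(−9x⁵ + 15x⁴ + 9x³ + 77x² + 29x + 31) ÷ lead(D) = −9x⁵ ÷ −3x² = 3x³. Subtract (3x³)·D = −9x⁵ − 9x⁴ − 21x³. Remainder: 24x⁴ + 30x³ + 77x² + 29x + 31.
Step 2: lead(24x⁴ + 30x³ + 77x² + 29x + 31) ÷ lead(D) = 24x⁴ ÷ −3x² = −8x². Subtract (−8x²)·D = 24x⁴ + 24x³ + 56x². Remainder: 6x³ + 21x² + 29x + 31.
Step 3: lead(6x³ + 21x² + 29x + 31) ÷ lead(D) = 6x³ ÷ −3x² = −2x. Subtract (−2x)·D = 6x³ + 6x² + 14x. Remainder: 15x² + 15x + 31.
Step 4: lead(15x² + 15x + 31) ÷ lead(D) = 15x² ÷ −3x² = −5. Subtract (−5)·D = 15x² + 15x + 35. Remainder: −4.

R = [-4]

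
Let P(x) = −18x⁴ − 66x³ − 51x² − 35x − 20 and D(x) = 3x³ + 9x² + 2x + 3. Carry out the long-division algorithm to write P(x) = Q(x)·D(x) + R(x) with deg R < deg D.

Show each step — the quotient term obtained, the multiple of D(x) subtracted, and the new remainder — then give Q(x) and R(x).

Step 1: lead(−18x⁴ − 66x³ − 51x² − 35x − 20) ÷ lead(D) = −18x⁴ ÷ 3x³ = −6x. Subtract (−6x)·D = −18x⁴ − 54x³ − 12x² − 18x. Remainder: −12x³ − 39x² − 17x − 20.
Step 2: lead(−12x³ − 39x² − 17x − 20) ÷ lead(D) = −12x³ ÷ 3x³ = −4. Subtract (−4)·D = −12x³ − 36x² − 8x − 12. Remainder: −3x² − 9x − 8.

Q(x) = −6x − 4; R(x) = −3x² − 9x − 8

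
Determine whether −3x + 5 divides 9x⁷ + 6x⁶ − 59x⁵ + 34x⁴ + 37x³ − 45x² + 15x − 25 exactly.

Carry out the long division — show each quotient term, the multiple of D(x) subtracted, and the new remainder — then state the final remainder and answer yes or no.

R(x) = 0, so D(x) is a factor of P(x). yes

Step 1: lead(9x⁷ + 6x⁶ − 59x⁵ + 34x⁴ + 37x³ − 45x² + 15x − 25) ÷ lead(D) = 9x⁷ ÷ −3x = −3x⁶. Subtract (−3x⁶)·D = 9x⁷ − 15x⁶. Remainder: 21x⁶ − 59x⁵ + 34x⁴ + 37x³ − 45x² + 15x − 25.
Step 2: lead(21x⁶ − 59x⁵ + 34x⁴ + 37x³ − 45x² + 15x − 25) ÷ lead(D) = 21x⁶ ÷ −3x = −7x⁵. Subtract (−7x⁵)·D = 21x⁶ − 35x⁵. Remainder: −24x⁵ + 34x⁴ + 37x³ − 45x² + 15x − 25.
Step 3: lead(−24x⁵ + 34x⁴ + 37x³ − 45x² + 15x − 25) ÷ lead(D) = −24x⁵ ÷ −3x = 8x⁴. Subtract (8x⁴)·D = −24x⁵ + 40x⁴. Remainder: −6x⁴ + 37x³ − 45x² + 15x − 25.
Step 4: lead(−6x⁴ + 37x³ − 45x² + 15x − 25) ÷ lead(D) = −6x⁴ ÷ −3x = 2x³. Subtract (2x³)·D = −6x⁴ + 10x³. Remainder: 27x³ − 45x² + 15x − 25.
Step 5: lead(27x³ − 45x² + 15x − 25) ÷ lead(D) = 27x³ ÷ −3x = −9x². Subtract (−9x²)·D = 27x³ − 45x². Remainder: 15x − 25.
Step 6: lead(15x − 25) ÷ lead(D) = 15x ÷ −3x = −5. Subtract (−5)·D = 15x − 25. Remainder: 0.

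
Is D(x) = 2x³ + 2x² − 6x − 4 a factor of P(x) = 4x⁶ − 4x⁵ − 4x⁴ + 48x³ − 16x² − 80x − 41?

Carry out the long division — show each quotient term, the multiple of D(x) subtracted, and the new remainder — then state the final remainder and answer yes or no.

R(x) = −9, so D(x) is not a factor of P(x). no

Step 1: lead(4x⁶ − 4x⁵ − 4x⁴ + 48x³ − 16x² − 80x − 41) ÷ lead(D) = 4x⁶ ÷ 2x³ = 2x³. Subtract (2x³)·D = 4x⁶ + 4x⁵ − 12x⁴ − 8x³. Remainder: −8x⁵ + 8x⁴ + 56x³ − 16x² − 80x − 41.
Step 2: lead(−8x⁵ + 8x⁴ + 56x³ − 16x² − 80x − 41) ÷ lead(D) = −8x⁵ ÷ 2x³ = −4x². Subtract (−4x²)·D = −8x⁵ − 8x⁴ + 24x³ + 16x². Remainder: 16x⁴ + 32x³ − 32x² − 80x − 41.
Step 3: lead(16x⁴ + 32x³ − 32x² − 80x − 41) ÷ lead(D) = 16x⁴ ÷ 2x³ = 8x. Subtract (8x)·D = 16x⁴ + 16x³ − 48x² − 32x. Remainder: 16x³ + 16x² − 48x − 41.
Step 4: lead(16x³ + 16x² − 48x − 41) ÷ lead(D) = 16x³ ÷ 2x³ = 8. Subtract (8)·D = 16x³ + 16x² − 48x − 32. Remainder: −9.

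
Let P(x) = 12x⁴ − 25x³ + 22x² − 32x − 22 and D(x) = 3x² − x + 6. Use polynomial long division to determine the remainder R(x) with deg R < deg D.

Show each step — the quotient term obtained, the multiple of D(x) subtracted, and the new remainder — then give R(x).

Step 1: lead(12x⁴ − 25x³ + 22x² − 32x − 22) ÷ lead(D) = 12x⁴ ÷ 3x² = 4x². Subtract (4x²)·D = 12x⁴ − 4x³ + 24x². Remainder: −21x³ − 2x² − 32x − 22.
Step 2: lead(−21x³ − 2x² − 32x − 22) ÷ lead(D) = −21x³ ÷ 3x² = −7x. Subtract (−7x)·D = −21x³ + 7x² − 42x. Remainder: −9x² + 10x − 22.
Step 3: lead(−9x² + 10x − 22) ÷ lead(D) = −9x² ÷ 3x² = −3. Subtract (−3)·D = −9x² + 3x − 18. Remainder: 7x − 4.

R(x) = 7x − 4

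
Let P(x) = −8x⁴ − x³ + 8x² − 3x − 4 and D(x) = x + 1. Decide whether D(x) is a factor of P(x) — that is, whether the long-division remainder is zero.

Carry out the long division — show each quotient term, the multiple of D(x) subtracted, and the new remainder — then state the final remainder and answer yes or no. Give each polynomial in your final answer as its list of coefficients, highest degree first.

Step 1: lead(−8x⁴ − x³ + 8x² − 3x − 4) ÷ lead(D) = −8x⁴ ÷ x = −8x³. Subtract (−8x³)·D = −8x⁴ − 8x³. Remainder: 7x³ + 8x² − 3x − 4.
Step 2: lead(7x³ + 8x² − 3x − 4) ÷ lead(D) = 7x³ ÷ x = 7x². Subtract (7x²)·D = 7x³ + 7x². Remainder: x² − 3x − 4.
Step 3: lead(x² − 3x − 4) ÷ lead(D) = x² ÷ x = x. Subtract (x)·D = x² + x. Remainder: −4x − 4.
Step 4: lead(−4x − 4) ÷ lead(D) = −4x ÷ x = −4. Subtract (−4)·D = −4x − 4. Remainder: 0.

R = [0], so D(x) is a factor of P(x). yes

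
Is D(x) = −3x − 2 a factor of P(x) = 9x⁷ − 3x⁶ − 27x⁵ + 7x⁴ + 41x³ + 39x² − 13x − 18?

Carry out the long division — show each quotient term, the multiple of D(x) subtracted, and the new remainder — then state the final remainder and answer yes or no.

Step 1: lead(9x⁷ − 3x⁶ − 27x⁵ + 7x⁴ + 41x³ + 39x² − 13x − 18) ÷ lead(D) = 9x⁷ ÷ −3x = −3x⁶. Subtract (−3x⁶)·D = 9x⁷ + 6x⁶. Remainder: −9x⁶ − 27x⁵ + 7x⁴ + 41x³ + 39x² − 13x − 18.
Step 2: lead(−9x⁶ − 27x⁵ + 7x⁴ + 41x³ + 39x² − 13x − 18) ÷ lead(D) = −9x⁶ ÷ −3x = 3x⁵. Subtract (3x⁵)·D = −9x⁶ − 6x⁵. Remainder: −21x⁵ + 7x⁴ + 41x³ + 39x² − 13x − 18.
Step 3: lead(−21x⁵ + 7x⁴ + 41x³ + 39x² − 13x − 18) ÷ lead(D) = −21x⁵ ÷ −3x = 7x⁴. Subtract (7x⁴)·D = −21x⁵ − 14x⁴. Remainder: 21x⁴ + 41x³ + 39x² − 13x − 18.
Step 4: lead(21x⁴ + 41x³ + 39x² − 13x − 18) ÷ lead(D) = 21x⁴ ÷ −3x = −7x³. Subtract (−7x³)·D = 21x⁴ + 14x³. Remainder: 27x³ + 39x² − 13x − 18.
Step 5: lead(27x³ + 39x² − 13x − 18) ÷ lead(D) = 27x³ ÷ −3x = −9x². Subtract (−9x²)·D = 27x³ + 18x². Remainder: 21x² − 13x − 18.
Step 6: lead(21x² − 13x − 18) ÷ lead(D) = 21x² ÷ −3x = −7x. Subtract (−7x)·D = 21x² + 14x. Remainder: −27x − 18.
Step 7: lead(−27x − 18) ÷ lead(D) = −27x ÷ −3x = 9. Subtract (9)·D = −27x − 18. Remainder: 0.

R(x) = 0, so D(x) is a factor of P(x). yes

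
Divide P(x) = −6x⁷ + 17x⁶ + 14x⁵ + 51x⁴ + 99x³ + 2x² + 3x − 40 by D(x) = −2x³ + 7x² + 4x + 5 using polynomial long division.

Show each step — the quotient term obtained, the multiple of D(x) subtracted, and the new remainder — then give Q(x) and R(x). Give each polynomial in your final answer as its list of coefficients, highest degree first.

Q = [3, 2, 6, 7, -8]; R = [0]

Step 1: lead(−6x⁷ + 17x⁶ + 14x⁵ + 51x⁴ + 99x³ + 2x² + 3x − 40) ÷ lead(D) = −6x⁷ ÷ −2x³ = 3x⁴. Subtract (3x⁴)·D = −6x⁷ + 21x⁶ + 12x⁵ + 15x⁴. Remainder: −4x⁶ + 2x⁵ + 36x⁴ + 99x³ + 2x² + 3x − 40.
Step 2: lead(−4x⁶ + 2x⁵ + 36x⁴ + 99x³ + 2x² + 3x − 40) ÷ lead(D) = −4x⁶ ÷ −2x³ = 2x³. Subtract (2x³)·D = −4x⁶ + 14x⁵ + 8x⁴ + 10x³. Remainder: −12x⁵ + 28x⁴ + 89x³ + 2x² + 3x − 40.
Step 3: lead(−12x⁵ + 28x⁴ + 89x³ + 2x² + 3x − 40) ÷ lead(D) = −12x⁵ ÷ −2x³ = 6x². Subtract (6x²)·D = −12x⁵ + 42x⁴ + 24x³ + 30x². Remainder: −14x⁴ + 65x³ − 28x² + 3x − 40.
Step 4: lead(−14x⁴ + 65x³ − 28x² + 3x − 40) ÷ lead(D) = −14x⁴ ÷ −2x³ = 7x. Subtract (7x)·D = −14x⁴ + 49x³ + 28x² + 35x. Remainder: 16x³ − 56x² − 32x − 40.
Step 5: lead(16x³ − 56x² − 32x − 40) ÷ lead(D) = 16x³ ÷ −2x³ = −8. Subtract (−8)·D = 16x³ − 56x² − 32x − 40. Remainder: 0.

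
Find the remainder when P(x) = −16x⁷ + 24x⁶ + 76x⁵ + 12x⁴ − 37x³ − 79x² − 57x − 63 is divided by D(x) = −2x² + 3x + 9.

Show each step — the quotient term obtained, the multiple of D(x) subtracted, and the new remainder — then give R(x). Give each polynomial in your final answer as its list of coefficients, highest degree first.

Step 1: lead(−16x⁷ + 24x⁶ + 76x⁵ + 12x⁴ − 37x³ − 79x² − 57x − 63) ÷ lead(D) = −16x⁷ ÷ −2x² = 8x⁵. Subtract (8x⁵)·D = −16x⁷ + 24x⁶ + 72x⁵. Remainder: 4x⁵ + 12x⁴ − 37x³ − 79x² − 57x − 63.
Step 2: lead(4x⁵ + 12x⁴ − 37x³ − 79x² − 57x − 63) ÷ lead(D) = 4x⁵ ÷ −2x² = −2x³. Subtract (−2x³)·D = 4x⁵ − 6x⁴ − 18x³. Remainder: 18x⁴ − 19x³ − 79x² − 57x − 63.
Step 3: lead(18x⁴ − 19x³ − 79x² − 57x − 63) ÷ lead(D) = 18x⁴ ÷ −2x² = −9x². Subtract (−9x²)·D = 18x⁴ − 27x³ − 81x². Remainder: 8x³ + 2x² − 57x − 63.
Step 4: lead(8x³ + 2x² − 57x − 63) ÷ lead(D) = 8x³ ÷ −2x² = −4x. Subtract (−4x)·D = 8x³ − 12x² − 36x. Remainder: 14x² − 21x − 63.
Step 5: lead(14x² − 21x − 63) ÷ lead(D) = 14x² ÷ −2x² = −7. Subtract (−7)·D = 14x² − 21x − 63. Remainder: 0.

R = [0]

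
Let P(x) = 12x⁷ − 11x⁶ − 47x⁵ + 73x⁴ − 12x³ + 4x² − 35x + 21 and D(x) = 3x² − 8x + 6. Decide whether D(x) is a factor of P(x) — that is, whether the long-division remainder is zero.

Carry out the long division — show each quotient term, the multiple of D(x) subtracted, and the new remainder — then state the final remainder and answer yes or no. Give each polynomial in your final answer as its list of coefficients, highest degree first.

R = [-7, 9], so D(x) is not a factor of P(x). no

Step 1: lead(12x⁷ − 11x⁶ − 47x⁵ + 73x⁴ − 12x³ + 4x² − 35x + 21) ÷ lead(D) = 12x⁷ ÷ 3x² = 4x⁵. Subtract (4x⁵)·D = 12x⁷ − 32x⁶ + 24x⁵. Remainder: 21x⁶ − 71x⁵ + 73x⁴ − 12x³ + 4x² − 35x + 21.
Step 2: lead(21x⁶ − 71x⁵ + 73x⁴ − 12x³ + 4x² − 35x + 21) ÷ lead(D) = 21x⁶ ÷ 3x² = 7x⁴. Subtract (7x⁴)·D = 21x⁶ − 56x⁵ + 42x⁴. Remainder: −15x⁵ + 31x⁴ − 12x³ + 4x² − 35x + 21.
Step 3: lead(−15x⁵ + 31x⁴ − 12x³ + 4x² − 35x + 21) ÷ lead(D) = −15x⁵ ÷ 3x² = −5x³. Subtract (−5x³)·D = −15x⁵ + 40x⁴ − 30x³. Remainder: −9x⁴ + 18x³ + 4x² − 35x + 21.
Step 4: lead(−9x⁴ + 18x³ + 4x² − 35x + 21) ÷ lead(D) = −9x⁴ ÷ 3x² = −3x². Subtract (−3x²)·D = −9x⁴ + 24x³ − 18x². Remainder: −6x³ + 22x² − 35x + 21.
Step 5: lead(−6x³ + 22x² − 35x + 21) ÷ lead(D) = −6x³ ÷ 3x² = −2x. Subtract (−2x)·D = −6x³ + 16x² − 12x. Remainder: 6x² − 23x + 21.
Step 6: lead(6x² − 23x + 21) ÷ lead(D) = 6x² ÷ 3x² = 2. Subtract (2)·D = 6x² − 16x + 12. Remainder: −7x + 9.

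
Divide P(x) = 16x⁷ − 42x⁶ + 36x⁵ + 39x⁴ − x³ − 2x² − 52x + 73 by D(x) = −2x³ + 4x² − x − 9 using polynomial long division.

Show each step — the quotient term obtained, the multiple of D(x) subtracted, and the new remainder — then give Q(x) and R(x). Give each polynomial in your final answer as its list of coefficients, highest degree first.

Q = [-8, 5, -4, 6, -8]; R = [-6, 1]

Step 1: lead(16x⁷ − 42x⁶ + 36x⁵ + 39x⁴ − x³ − 2x² − 52x + 73) ÷ lead(D) = 16x⁷ ÷ −2x³ = −8x⁴. Subtract (−8x⁴)·D = 16x⁷ − 32x⁶ + 8x⁵ + 72x⁴. Remainder: −10x⁶ + 28x⁵ − 33x⁴ − x³ − 2x² − 52x + 73.
Step 2: lead(−10x⁶ + 28x⁵ − 33x⁴ − x³ − 2x² − 52x + 73) ÷ lead(D) = −10x⁶ ÷ −2x³ = 5x³. Subtract (5x³)·D = −10x⁶ + 20x⁵ − 5x⁴ − 45x³. Remainder: 8x⁵ − 28x⁴ + 44x³ − 2x² − 52x + 73.
Step 3: lead(8x⁵ − 28x⁴ + 44x³ − 2x² − 52x + 73) ÷ lead(D) = 8x⁵ ÷ −2x³ = −4x². Subtract (−4x²)·D = 8x⁵ − 16x⁴ + 4x³ + 36x². Remainder: −12x⁴ + 40x³ − 38x² − 52x + 73.
Step 4: lead(−12x⁴ + 40x³ − 38x² − 52x + 73) ÷ lead(D) = −12x⁴ ÷ −2x³ = 6x. Subtract (6x)·D = −12x⁴ + 24x³ − 6x² − 54x. Remainder: 16x³ − 32x² + 2x + 73.
Step 5: lead(16x³ − 32x² + 2x + 73) ÷ lead(D) = 16x³ ÷ −2x³ = −8. Subtract (−8)·D = 16x³ − 32x² + 8x + 72. Remainder: −6x + 1.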